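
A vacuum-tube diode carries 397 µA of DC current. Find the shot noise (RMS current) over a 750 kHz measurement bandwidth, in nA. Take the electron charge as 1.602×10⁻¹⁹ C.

I_n = √(2qI·B)
2qI·B = 2 × 1.602×10⁻¹⁹ × 3.97×10⁻⁴ × 7.50×10⁵ = 9.54×10⁻¹⁷ A²
I_n = √(9.54×10⁻¹⁷) = 9.77×10⁻⁹ A = 9.77 nA

9.77 nA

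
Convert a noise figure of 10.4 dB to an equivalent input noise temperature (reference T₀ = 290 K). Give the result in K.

2890 K

F = 10^(10.4/10) = 10.9648
T_e = (F − 1)·T₀ = (10.9648 − 1) × 290 = 2890 K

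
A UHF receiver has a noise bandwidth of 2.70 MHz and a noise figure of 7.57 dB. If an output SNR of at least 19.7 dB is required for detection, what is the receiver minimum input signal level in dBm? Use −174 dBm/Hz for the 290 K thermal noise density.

−82.4 dBm

Sensitivity = −174 + 10 log₁₀(B) + NF + SNR_min
= −174 + 64.31 + 7.57 + 19.7
= −82.42 dBm → −82.4 dBm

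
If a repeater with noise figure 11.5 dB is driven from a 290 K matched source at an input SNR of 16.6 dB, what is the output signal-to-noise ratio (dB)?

By definition F = SNR_in/SNR_out, so in dB: SNR_out = SNR_in − NF
SNR_out = 16.6 − 11.5 = 5.1 dB

5.1 dB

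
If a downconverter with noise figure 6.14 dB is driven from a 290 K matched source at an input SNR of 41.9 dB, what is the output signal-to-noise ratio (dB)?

35.76 dB

By definition F = SNR_in/SNR_out, so in dB: SNR_out = SNR_in − NF
SNR_out = 41.9 − 6.14 = 35.76 dB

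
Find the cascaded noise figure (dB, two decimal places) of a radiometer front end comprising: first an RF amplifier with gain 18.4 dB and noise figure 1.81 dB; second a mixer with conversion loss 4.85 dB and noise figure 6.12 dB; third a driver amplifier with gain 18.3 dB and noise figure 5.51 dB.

2.24 dB

Convert to linear (a loss of L dB is a gain of −L dB): F_i = 10^(NF_i/10), G_i = 10^(G_i,dB/10)
  Stage 1: F_1 = 10^(1.81/10) = 1.517, G_1 = 10^(18.4/10) = 69.18
  Stage 2: F_2 = 10^(6.12/10) = 4.093, G_2 = 10^(−4.85/10) = 0.3273
  Stage 3: F_3 = 10^(5.51/10) = 3.556, G_3 = 10^(18.3/10) = 67.61
Friis cascade:
  F = 1.517 + (4.093 − 1)/69.18 + (3.556 − 1)/22.65 = 1.675
NF = 10 log₁₀(1.675) = 2.24 dB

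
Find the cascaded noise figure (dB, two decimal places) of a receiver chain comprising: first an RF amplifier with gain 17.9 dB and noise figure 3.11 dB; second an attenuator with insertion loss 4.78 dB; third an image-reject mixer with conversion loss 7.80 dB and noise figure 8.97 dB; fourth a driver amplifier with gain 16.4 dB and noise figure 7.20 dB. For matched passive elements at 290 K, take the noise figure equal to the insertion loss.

5.64 dB

Convert to linear (a loss of L dB is a gain of −L dB): F_i = 10^(NF_i/10), G_i = 10^(G_i,dB/10)
  Stage 1: F_1 = 10^(3.11/10) = 2.046, G_1 = 10^(17.9/10) = 61.66
  Stage 2: F_2 = 10^(4.78/10) = 3.006, G_2 = 10^(−4.78/10) = 0.3327
  Stage 3: F_3 = 10^(8.97/10) = 7.889, G_3 = 10^(−7.80/10) = 0.1660
  Stage 4: F_4 = 10^(7.20/10) = 5.248, G_4 = 10^(16.4/10) = 43.65
Friis cascade:
  F = 2.046 + (3.006 − 1)/61.66 + (7.889 − 1)/20.51 + (5.248 − 1)/3.404 = 3.663
NF = 10 log₁₀(3.663) = 5.64 dB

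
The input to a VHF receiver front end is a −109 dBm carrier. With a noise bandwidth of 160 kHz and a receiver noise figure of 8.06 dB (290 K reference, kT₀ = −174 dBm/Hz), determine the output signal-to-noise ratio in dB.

4.9 dB

Noise floor: N = −174 + 10 log₁₀(B) + NF
10 log₁₀(1.60×10⁵) = 52.04 dB
N = −174 + 52.04 + 8.06 = −113.90 dBm
SNR = P_sig − N = −109 − (−113.90) = 4.90 dB → 4.9 dB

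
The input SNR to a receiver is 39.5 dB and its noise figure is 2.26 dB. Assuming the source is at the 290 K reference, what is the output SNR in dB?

By definition F = SNR_in/SNR_out, so in dB: SNR_out = SNR_in − NF
SNR_out = 39.5 − 2.26 = 37.24 dB

37.24 dB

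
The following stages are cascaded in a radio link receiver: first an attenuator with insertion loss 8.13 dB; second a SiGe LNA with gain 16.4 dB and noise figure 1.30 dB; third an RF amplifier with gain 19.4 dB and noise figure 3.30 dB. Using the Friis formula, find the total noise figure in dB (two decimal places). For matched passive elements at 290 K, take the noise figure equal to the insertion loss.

9.51 dB

Convert to linear (a loss of L dB is a gain of −L dB): F_i = 10^(NF_i/10), G_i = 10^(G_i,dB/10)
  Stage 1: F_1 = 10^(8.13/10) = 6.501, G_1 = 10^(−8.13/10) = 0.1538
  Stage 2: F_2 = 10^(1.30/10) = 1.349, G_2 = 10^(16.4/10) = 43.65
  Stage 3: F_3 = 10^(3.30/10) = 2.138, G_3 = 10^(19.4/10) = 87.10
Friis cascade:
  F = 6.501 + (1.349 − 1)/0.1538 + (2.138 − 1)/6.714 = 8.939
NF = 10 log₁₀(8.939) = 9.51 dB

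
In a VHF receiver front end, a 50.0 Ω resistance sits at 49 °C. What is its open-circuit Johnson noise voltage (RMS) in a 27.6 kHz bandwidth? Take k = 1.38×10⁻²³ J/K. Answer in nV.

T = 49 °C + 273.15 = 322.15 K
V_n = √(4kTRB)
4kTRB = 4 × 1.38×10⁻²³ × 322.15 × 5.00×10¹ × 2.76×10⁴ = 2.45×10⁻¹⁴ V²
V_n = √(2.45×10⁻¹⁴) = 1.57×10⁻⁷ V = 157 nV

157 nV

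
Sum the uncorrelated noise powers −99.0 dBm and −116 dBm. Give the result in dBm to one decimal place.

−98.9 dBm

Convert to linear, add, convert back:
P₁ = 1.26×10⁻¹³ W, P₂ = 2.51×10⁻¹⁵ W
P_tot = 1.28×10⁻¹³ W → 10 log₁₀(P_tot / 10⁻³) = −98.9 dBm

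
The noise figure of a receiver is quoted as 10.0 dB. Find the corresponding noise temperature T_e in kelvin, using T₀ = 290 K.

2610 K

F = 10^(10.0/10) = 10
T_e = (F − 1)·T₀ = (10 − 1) × 290 = 2610 K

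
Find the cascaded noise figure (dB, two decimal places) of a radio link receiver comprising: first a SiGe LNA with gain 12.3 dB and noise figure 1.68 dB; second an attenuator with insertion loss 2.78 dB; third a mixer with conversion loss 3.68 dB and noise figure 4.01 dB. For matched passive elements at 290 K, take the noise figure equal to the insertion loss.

Convert to linear (a loss of L dB is a gain of −L dB): F_i = 10^(NF_i/10), G_i = 10^(G_i,dB/10)
  Stage 1: F_1 = 10^(1.68/10) = 1.472, G_1 = 10^(12.3/10) = 16.98
  Stage 2: F_2 = 10^(2.78/10) = 1.897, G_2 = 10^(−2.78/10) = 0.5272
  Stage 3: F_3 = 10^(4.01/10) = 2.518, G_3 = 10^(−3.68/10) = 0.4285
Friis cascade:
  F = 1.472 + (1.897 − 1)/16.98 + (2.518 − 1)/8.954 = 1.695
NF = 10 log₁₀(1.695) = 2.29 dB

2.29 dB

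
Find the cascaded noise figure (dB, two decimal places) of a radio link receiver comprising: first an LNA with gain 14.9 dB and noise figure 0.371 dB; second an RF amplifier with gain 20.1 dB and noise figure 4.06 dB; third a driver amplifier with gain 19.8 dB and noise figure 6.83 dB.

0.57 dB

Convert to linear (a loss of L dB is a gain of −L dB): F_i = 10^(NF_i/10), G_i = 10^(G_i,dB/10)
  Stage 1: F_1 = 10^(0.371/10) = 1.089, G_1 = 10^(14.9/10) = 30.90
  Stage 2: F_2 = 10^(4.06/10) = 2.547, G_2 = 10^(20.1/10) = 102.3
  Stage 3: F_3 = 10^(6.83/10) = 4.819, G_3 = 10^(19.8/10) = 95.50
Friis cascade:
  F = 1.089 + (2.547 − 1)/30.90 + (4.819 − 1)/3162 = 1.140
NF = 10 log₁₀(1.140) = 0.57 dB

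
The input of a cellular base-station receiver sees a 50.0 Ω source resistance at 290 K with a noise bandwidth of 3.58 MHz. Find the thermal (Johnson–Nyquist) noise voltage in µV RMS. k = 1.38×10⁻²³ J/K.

V_n = √(4kTRB)
4kTRB = 4 × 1.38×10⁻²³ × 290 × 5.00×10¹ × 3.58×10⁶ = 2.87×10⁻¹² V²
V_n = √(2.87×10⁻¹²) = 1.69×10⁻⁶ V = 1.69 µV

1.69 µV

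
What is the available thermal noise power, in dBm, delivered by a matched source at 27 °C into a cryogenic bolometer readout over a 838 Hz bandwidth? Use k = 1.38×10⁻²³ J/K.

T = 27 °C + 273.15 = 300.15 K
P_n = kTB = 1.38×10⁻²³ × 300.15 × 8.38×10² = 3.47×10⁻¹⁸ W
In dBm: 10 log₁₀(3.47×10⁻¹⁸ / 10⁻³) = −144.6 dBm

−144.6 dBm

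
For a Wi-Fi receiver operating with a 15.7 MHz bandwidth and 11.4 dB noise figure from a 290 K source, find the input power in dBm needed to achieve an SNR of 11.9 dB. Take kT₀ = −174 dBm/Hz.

Sensitivity = −174 + 10 log₁₀(B) + NF + SNR_min
= −174 + 71.96 + 11.4 + 11.9
= −78.74 dBm → −78.7 dBm

−78.7 dBm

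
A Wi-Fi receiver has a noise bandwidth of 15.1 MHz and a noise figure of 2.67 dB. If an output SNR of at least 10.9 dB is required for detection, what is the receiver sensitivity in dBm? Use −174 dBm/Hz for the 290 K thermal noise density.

−88.6 dBm

Sensitivity = −174 + 10 log₁₀(B) + NF + SNR_min
= −174 + 71.79 + 2.67 + 10.9
= −88.64 dBm → −88.6 dBm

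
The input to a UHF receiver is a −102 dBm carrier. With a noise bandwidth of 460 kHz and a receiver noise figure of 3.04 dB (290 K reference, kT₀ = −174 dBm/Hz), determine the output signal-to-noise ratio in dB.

Noise floor: N = −174 + 10 log₁₀(B) + NF
10 log₁₀(4.60×10⁵) = 56.63 dB
N = −174 + 56.63 + 3.04 = −114.33 dBm
SNR = P_sig − N = −102 − (−114.33) = 12.33 dB → 12.3 dB

12.3 dB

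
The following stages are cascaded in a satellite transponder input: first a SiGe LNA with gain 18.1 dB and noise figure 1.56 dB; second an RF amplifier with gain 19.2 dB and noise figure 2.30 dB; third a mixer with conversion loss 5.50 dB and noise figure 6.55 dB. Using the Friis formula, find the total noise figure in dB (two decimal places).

1.59 dB

Convert to linear (a loss of L dB is a gain of −L dB): F_i = 10^(NF_i/10), G_i = 10^(G_i,dB/10)
  Stage 1: F_1 = 10^(1.56/10) = 1.432, G_1 = 10^(18.1/10) = 64.57
  Stage 2: F_2 = 10^(2.30/10) = 1.698, G_2 = 10^(19.2/10) = 83.18
  Stage 3: F_3 = 10^(6.55/10) = 4.519, G_3 = 10^(−5.50/10) = 0.2818
Friis cascade:
  F = 1.432 + (1.698 − 1)/64.57 + (4.519 − 1)/5370 = 1.444
NF = 10 log₁₀(1.444) = 1.59 dB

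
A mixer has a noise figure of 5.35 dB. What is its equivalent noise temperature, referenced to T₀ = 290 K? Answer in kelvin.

F = 10^(5.35/10) = 3.42768
T_e = (F − 1)·T₀ = (3.42768 − 1) × 290 = 704 K

704 K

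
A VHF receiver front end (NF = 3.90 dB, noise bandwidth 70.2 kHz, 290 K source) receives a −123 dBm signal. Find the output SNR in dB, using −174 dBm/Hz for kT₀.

Noise floor: N = −174 + 10 log₁₀(B) + NF
10 log₁₀(7.02×10⁴) = 48.46 dB
N = −174 + 48.46 + 3.90 = −121.64 dBm
SNR = P_sig − N = −123 − (−121.64) = −1.36 dB → −1.4 dB

−1.4 dB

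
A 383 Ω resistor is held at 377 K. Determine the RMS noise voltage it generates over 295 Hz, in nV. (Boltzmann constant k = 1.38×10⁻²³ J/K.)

48.5 nV

V_n = √(4kTRB)
4kTRB = 4 × 1.38×10⁻²³ × 377 × 3.83×10² × 2.95×10² = 2.35×10⁻¹⁵ V²
V_n = √(2.35×10⁻¹⁵) = 4.85×10⁻⁸ V = 48.5 nV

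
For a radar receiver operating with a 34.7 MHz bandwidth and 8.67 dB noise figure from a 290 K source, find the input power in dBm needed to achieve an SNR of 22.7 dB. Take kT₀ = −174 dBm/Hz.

−67.2 dBm

Sensitivity = −174 + 10 log₁₀(B) + NF + SNR_min
= −174 + 75.4 + 8.67 + 22.7
= −67.23 dBm → −67.2 dBm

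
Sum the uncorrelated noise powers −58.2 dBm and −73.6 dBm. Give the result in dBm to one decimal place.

Convert to linear, add, convert back:
P₁ = 1.51×10⁻⁹ W, P₂ = 4.37×10⁻¹¹ W
P_tot = 1.56×10⁻⁹ W → 10 log₁₀(P_tot / 10⁻³) = −58.1 dBm

−58.1 dBm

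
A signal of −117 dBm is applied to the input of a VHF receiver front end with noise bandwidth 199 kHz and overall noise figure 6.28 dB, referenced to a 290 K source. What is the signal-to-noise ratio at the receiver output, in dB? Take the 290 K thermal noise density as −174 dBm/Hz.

Noise floor: N = −174 + 10 log₁₀(B) + NF
10 log₁₀(1.99×10⁵) = 52.99 dB
N = −174 + 52.99 + 6.28 = −114.73 dBm
SNR = P_sig − N = −117 − (−114.73) = −2.27 dB → −2.3 dB

−2.3 dB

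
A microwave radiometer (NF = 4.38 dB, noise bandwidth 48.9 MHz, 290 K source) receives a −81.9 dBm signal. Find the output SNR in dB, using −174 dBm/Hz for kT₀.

Noise floor: N = −174 + 10 log₁₀(B) + NF
10 log₁₀(4.89×10⁷) = 76.89 dB
N = −174 + 76.89 + 4.38 = −92.73 dBm
SNR = P_sig − N = −81.9 − (−92.73) = 10.83 dB → 10.8 dB

10.8 dB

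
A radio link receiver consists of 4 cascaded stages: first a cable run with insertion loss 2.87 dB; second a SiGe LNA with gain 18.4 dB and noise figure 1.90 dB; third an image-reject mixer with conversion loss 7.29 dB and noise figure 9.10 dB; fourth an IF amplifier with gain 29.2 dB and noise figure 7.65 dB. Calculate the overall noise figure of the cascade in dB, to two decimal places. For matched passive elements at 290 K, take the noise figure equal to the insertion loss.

5.93 dB

Convert to linear (a loss of L dB is a gain of −L dB): F_i = 10^(NF_i/10), G_i = 10^(G_i,dB/10)
  Stage 1: F_1 = 10^(2.87/10) = 1.936, G_1 = 10^(−2.87/10) = 0.5164
  Stage 2: F_2 = 10^(1.90/10) = 1.549, G_2 = 10^(18.4/10) = 69.18
  Stage 3: F_3 = 10^(9.10/10) = 8.128, G_3 = 10^(−7.29/10) = 0.1866
  Stage 4: F_4 = 10^(7.65/10) = 5.821, G_4 = 10^(29.2/10) = 831.8
Friis cascade:
  F = 1.936 + (1.549 − 1)/0.5164 + (8.128 − 1)/35.73 + (5.821 − 1)/6.668 = 3.922
NF = 10 log₁₀(3.922) = 5.93 dB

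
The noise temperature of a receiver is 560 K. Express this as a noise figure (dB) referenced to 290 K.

F = 1 + T_e/T₀ = 1 + 560/290 = 2.93103
NF = 10 log₁₀(2.93103) = 4.67 dB

4.67 dB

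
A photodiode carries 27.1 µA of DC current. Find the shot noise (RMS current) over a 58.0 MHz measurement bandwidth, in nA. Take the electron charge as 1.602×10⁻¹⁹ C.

22.4 nA

I_n = √(2qI·B)
2qI·B = 2 × 1.602×10⁻¹⁹ × 2.71×10⁻⁵ × 5.80×10⁷ = 5.04×10⁻¹⁶ A²
I_n = √(5.04×10⁻¹⁶) = 2.24×10⁻⁸ A = 22.4 nA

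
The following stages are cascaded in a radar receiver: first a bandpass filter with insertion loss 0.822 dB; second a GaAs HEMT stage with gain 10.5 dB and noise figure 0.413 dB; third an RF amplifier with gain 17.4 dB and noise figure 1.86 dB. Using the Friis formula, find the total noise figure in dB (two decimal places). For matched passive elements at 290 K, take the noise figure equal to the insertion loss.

Convert to linear (a loss of L dB is a gain of −L dB): F_i = 10^(NF_i/10), G_i = 10^(G_i,dB/10)
  Stage 1: F_1 = 10^(0.822/10) = 1.208, G_1 = 10^(−0.822/10) = 0.8276
  Stage 2: F_2 = 10^(0.413/10) = 1.100, G_2 = 10^(10.5/10) = 11.22
  Stage 3: F_3 = 10^(1.86/10) = 1.535, G_3 = 10^(17.4/10) = 54.95
Friis cascade:
  F = 1.208 + (1.100 − 1)/0.8276 + (1.535 − 1)/9.285 = 1.386
NF = 10 log₁₀(1.386) = 1.42 dB

1.42 dB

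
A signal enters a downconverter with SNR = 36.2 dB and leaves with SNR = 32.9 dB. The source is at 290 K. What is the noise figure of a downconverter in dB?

NF (dB) = SNR_in(dB) − SNR_out(dB) when the source is at T₀
NF = 36.2 − 32.9 = 3.3 dB

3.3 dB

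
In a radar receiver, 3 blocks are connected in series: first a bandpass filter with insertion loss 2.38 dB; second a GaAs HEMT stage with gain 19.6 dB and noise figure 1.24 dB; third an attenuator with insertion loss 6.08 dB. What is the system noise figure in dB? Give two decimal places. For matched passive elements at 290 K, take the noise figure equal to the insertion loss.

Convert to linear (a loss of L dB is a gain of −L dB): F_i = 10^(NF_i/10), G_i = 10^(G_i,dB/10)
  Stage 1: F_1 = 10^(2.38/10) = 1.730, G_1 = 10^(−2.38/10) = 0.5781
  Stage 2: F_2 = 10^(1.24/10) = 1.330, G_2 = 10^(19.6/10) = 91.20
  Stage 3: F_3 = 10^(6.08/10) = 4.055, G_3 = 10^(−6.08/10) = 0.2466
Friis cascade:
  F = 1.730 + (1.330 − 1)/0.5781 + (4.055 − 1)/52.72 = 2.359
NF = 10 log₁₀(2.359) = 3.73 dB

3.73 dB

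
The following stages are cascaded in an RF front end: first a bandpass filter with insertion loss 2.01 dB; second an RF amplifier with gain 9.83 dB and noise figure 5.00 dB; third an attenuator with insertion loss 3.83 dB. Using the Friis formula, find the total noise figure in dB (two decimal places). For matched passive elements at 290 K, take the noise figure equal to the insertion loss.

Convert to linear (a loss of L dB is a gain of −L dB): F_i = 10^(NF_i/10), G_i = 10^(G_i,dB/10)
  Stage 1: F_1 = 10^(2.01/10) = 1.589, G_1 = 10^(−2.01/10) = 0.6295
  Stage 2: F_2 = 10^(5.00/10) = 3.162, G_2 = 10^(9.83/10) = 9.616
  Stage 3: F_3 = 10^(3.83/10) = 2.415, G_3 = 10^(−3.83/10) = 0.4140
Friis cascade:
  F = 1.589 + (3.162 − 1)/0.6295 + (2.415 − 1)/6.053 = 5.257
NF = 10 log₁₀(5.257) = 7.21 dB

7.21 dB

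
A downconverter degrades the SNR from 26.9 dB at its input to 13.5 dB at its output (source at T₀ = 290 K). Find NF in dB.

13.4 dB

NF (dB) = SNR_in(dB) − SNR_out(dB) when the source is at T₀
NF = 26.9 − 13.5 = 13.4 dB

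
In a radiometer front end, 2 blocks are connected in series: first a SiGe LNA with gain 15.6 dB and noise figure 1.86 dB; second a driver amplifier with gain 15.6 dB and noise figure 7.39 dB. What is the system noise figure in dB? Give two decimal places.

Convert to linear (a loss of L dB is a gain of −L dB): F_i = 10^(NF_i/10), G_i = 10^(G_i,dB/10)
  Stage 1: F_1 = 10^(1.86/10) = 1.535, G_1 = 10^(15.6/10) = 36.31
  Stage 2: F_2 = 10^(7.39/10) = 5.483, G_2 = 10^(15.6/10) = 36.31
Friis cascade:
  F = 1.535 + (5.483 − 1)/36.31 = 1.658
NF = 10 log₁₀(1.658) = 2.20 dB

2.20 dB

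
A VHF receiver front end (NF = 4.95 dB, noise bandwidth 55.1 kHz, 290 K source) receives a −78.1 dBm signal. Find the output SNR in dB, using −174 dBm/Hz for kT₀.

Noise floor: N = −174 + 10 log₁₀(B) + NF
10 log₁₀(5.51×10⁴) = 47.41 dB
N = −174 + 47.41 + 4.95 = −121.64 dBm
SNR = P_sig − N = −78.1 − (−121.64) = 43.54 dB → 43.5 dB

43.5 dB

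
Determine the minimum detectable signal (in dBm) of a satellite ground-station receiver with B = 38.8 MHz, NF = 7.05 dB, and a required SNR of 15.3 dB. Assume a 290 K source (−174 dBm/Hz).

Sensitivity = −174 + 10 log₁₀(B) + NF + SNR_min
= −174 + 75.89 + 7.05 + 15.3
= −75.76 dBm → −75.8 dBm

−75.8 dBm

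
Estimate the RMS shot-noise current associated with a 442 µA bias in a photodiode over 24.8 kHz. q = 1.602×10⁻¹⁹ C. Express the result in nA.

1.87 nA

I_n = √(2qI·B)
2qI·B = 2 × 1.602×10⁻¹⁹ × 4.42×10⁻⁴ × 2.48×10⁴ = 3.51×10⁻¹⁸ A²
I_n = √(3.51×10⁻¹⁸) = 1.87×10⁻⁹ A = 1.87 nA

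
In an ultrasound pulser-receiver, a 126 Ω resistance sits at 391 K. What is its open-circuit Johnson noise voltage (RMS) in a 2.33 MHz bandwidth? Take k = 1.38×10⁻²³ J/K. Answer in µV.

V_n = √(4kTRB)
4kTRB = 4 × 1.38×10⁻²³ × 391 × 1.26×10² × 2.33×10⁶ = 6.34×10⁻¹² V²
V_n = √(6.34×10⁻¹²) = 2.52×10⁻⁶ V = 2.52 µV

2.52 µV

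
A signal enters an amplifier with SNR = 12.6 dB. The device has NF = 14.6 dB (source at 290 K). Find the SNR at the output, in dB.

By definition F = SNR_in/SNR_out, so in dB: SNR_out = SNR_in − NF
SNR_out = 12.6 − 14.6 = −2.0 dB

−2.0 dB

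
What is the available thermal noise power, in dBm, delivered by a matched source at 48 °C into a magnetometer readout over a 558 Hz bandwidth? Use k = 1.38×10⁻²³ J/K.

T = 48 °C + 273.15 = 321.15 K
P_n = kTB = 1.38×10⁻²³ × 321.15 × 5.58×10² = 2.47×10⁻¹⁸ W
In dBm: 10 log₁₀(2.47×10⁻¹⁸ / 10⁻³) = −146.1 dBm

−146.1 dBm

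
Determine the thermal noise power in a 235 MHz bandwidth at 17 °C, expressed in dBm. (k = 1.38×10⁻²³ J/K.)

−90.3 dBm

T = 17 °C + 273.15 = 290.15 K
P_n = kTB = 1.38×10⁻²³ × 290.15 × 2.35×10⁸ = 9.41×10⁻¹³ W
In dBm: 10 log₁₀(9.41×10⁻¹³ / 10⁻³) = −90.3 dBm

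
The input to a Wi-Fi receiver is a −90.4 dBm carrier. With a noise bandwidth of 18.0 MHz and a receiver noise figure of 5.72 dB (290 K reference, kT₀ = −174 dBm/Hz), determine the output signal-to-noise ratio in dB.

Noise floor: N = −174 + 10 log₁₀(B) + NF
10 log₁₀(1.80×10⁷) = 72.55 dB
N = −174 + 72.55 + 5.72 = −95.73 dBm
SNR = P_sig − N = −90.4 − (−95.73) = 5.33 dB → 5.3 dB

5.3 dB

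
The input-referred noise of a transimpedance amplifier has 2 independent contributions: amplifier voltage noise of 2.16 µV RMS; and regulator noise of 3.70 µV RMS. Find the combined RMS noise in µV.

Uncorrelated sources add in power (mean-square): V_tot = √(ΣV_i²)
V_tot = √[(2.16×10⁻⁶)² + (3.70×10⁻⁶)²] = 4.28×10⁻⁶ V = 4.28 µV

4.28 µV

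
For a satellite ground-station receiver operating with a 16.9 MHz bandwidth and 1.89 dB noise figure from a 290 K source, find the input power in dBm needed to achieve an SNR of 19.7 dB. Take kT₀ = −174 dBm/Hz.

−80.1 dBm

Sensitivity = −174 + 10 log₁₀(B) + NF + SNR_min
= −174 + 72.28 + 1.89 + 19.7
= −80.13 dBm → −80.1 dBm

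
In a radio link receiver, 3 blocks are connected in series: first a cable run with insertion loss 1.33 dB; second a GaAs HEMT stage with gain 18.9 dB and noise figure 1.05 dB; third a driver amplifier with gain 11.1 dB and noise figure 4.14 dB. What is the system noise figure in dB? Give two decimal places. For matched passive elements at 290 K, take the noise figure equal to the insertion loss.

Convert to linear (a loss of L dB is a gain of −L dB): F_i = 10^(NF_i/10), G_i = 10^(G_i,dB/10)
  Stage 1: F_1 = 10^(1.33/10) = 1.358, G_1 = 10^(−1.33/10) = 0.7362
  Stage 2: F_2 = 10^(1.05/10) = 1.274, G_2 = 10^(18.9/10) = 77.62
  Stage 3: F_3 = 10^(4.14/10) = 2.594, G_3 = 10^(11.1/10) = 12.88
Friis cascade:
  F = 1.358 + (1.274 − 1)/0.7362 + (2.594 − 1)/57.15 = 1.758
NF = 10 log₁₀(1.758) = 2.45 dB

2.45 dB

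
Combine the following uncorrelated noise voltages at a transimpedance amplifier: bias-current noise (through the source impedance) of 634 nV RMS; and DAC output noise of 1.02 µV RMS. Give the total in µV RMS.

1.20 µV

Uncorrelated sources add in power (mean-square): V_tot = √(ΣV_i²)
V_tot = √[(6.34×10⁻⁷)² + (1.02×10⁻⁶)²] = 1.20×10⁻⁶ V = 1.20 µV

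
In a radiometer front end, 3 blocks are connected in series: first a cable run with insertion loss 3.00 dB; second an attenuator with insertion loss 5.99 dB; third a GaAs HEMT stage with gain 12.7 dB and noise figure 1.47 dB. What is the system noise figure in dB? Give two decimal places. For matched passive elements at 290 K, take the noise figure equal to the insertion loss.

Convert to linear (a loss of L dB is a gain of −L dB): F_i = 10^(NF_i/10), G_i = 10^(G_i,dB/10)
  Stage 1: F_1 = 10^(3.00/10) = 1.995, G_1 = 10^(−3.00/10) = 0.5012
  Stage 2: F_2 = 10^(5.99/10) = 3.972, G_2 = 10^(−5.99/10) = 0.2518
  Stage 3: F_3 = 10^(1.47/10) = 1.403, G_3 = 10^(12.7/10) = 18.62
Friis cascade:
  F = 1.995 + (3.972 − 1)/0.5012 + (1.403 − 1)/0.1262 = 11.12
NF = 10 log₁₀(11.12) = 10.46 dB

10.46 dB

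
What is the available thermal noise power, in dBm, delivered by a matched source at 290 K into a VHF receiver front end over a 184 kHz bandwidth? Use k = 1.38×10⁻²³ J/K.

−121.3 dBm

P_n = kTB = 1.38×10⁻²³ × 290 × 1.84×10⁵ = 7.36×10⁻¹⁶ W
In dBm: 10 log₁₀(7.36×10⁻¹⁶ / 10⁻³) = −121.3 dBm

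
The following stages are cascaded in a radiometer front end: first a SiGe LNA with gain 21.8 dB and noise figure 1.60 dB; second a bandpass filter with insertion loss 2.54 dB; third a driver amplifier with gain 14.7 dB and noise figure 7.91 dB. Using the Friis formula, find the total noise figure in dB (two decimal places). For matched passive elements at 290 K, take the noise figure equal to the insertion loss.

Convert to linear (a loss of L dB is a gain of −L dB): F_i = 10^(NF_i/10), G_i = 10^(G_i,dB/10)
  Stage 1: F_1 = 10^(1.60/10) = 1.445, G_1 = 10^(21.8/10) = 151.4
  Stage 2: F_2 = 10^(2.54/10) = 1.795, G_2 = 10^(−2.54/10) = 0.5572
  Stage 3: F_3 = 10^(7.91/10) = 6.180, G_3 = 10^(14.7/10) = 29.51
Friis cascade:
  F = 1.445 + (1.795 − 1)/151.4 + (6.180 − 1)/84.33 = 1.512
NF = 10 log₁₀(1.512) = 1.80 dB

1.80 dB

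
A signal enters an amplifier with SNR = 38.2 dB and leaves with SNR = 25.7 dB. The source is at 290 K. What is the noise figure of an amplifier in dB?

NF (dB) = SNR_in(dB) − SNR_out(dB) when the source is at T₀
NF = 38.2 − 25.7 = 12.5 dB

12.5 dB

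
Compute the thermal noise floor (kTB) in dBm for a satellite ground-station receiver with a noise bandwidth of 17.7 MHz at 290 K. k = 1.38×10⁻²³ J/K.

−101.5 dBm

P_n = kTB = 1.38×10⁻²³ × 290 × 1.77×10⁷ = 7.08×10⁻¹⁴ W
In dBm: 10 log₁₀(7.08×10⁻¹⁴ / 10⁻³) = −101.5 dBm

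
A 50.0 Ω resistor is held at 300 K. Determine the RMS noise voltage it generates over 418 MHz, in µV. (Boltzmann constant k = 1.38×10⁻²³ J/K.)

18.6 µV

V_n = √(4kTRB)
4kTRB = 4 × 1.38×10⁻²³ × 300 × 5.00×10¹ × 4.18×10⁸ = 3.46×10⁻¹⁰ V²
V_n = √(3.46×10⁻¹⁰) = 1.86×10⁻⁵ V = 18.6 µV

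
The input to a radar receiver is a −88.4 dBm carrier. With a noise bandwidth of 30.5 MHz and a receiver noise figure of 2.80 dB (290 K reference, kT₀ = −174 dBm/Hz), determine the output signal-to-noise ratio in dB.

Noise floor: N = −174 + 10 log₁₀(B) + NF
10 log₁₀(3.05×10⁷) = 74.84 dB
N = −174 + 74.84 + 2.80 = −96.36 dBm
SNR = P_sig − N = −88.4 − (−96.36) = 7.96 dB → 8.0 dB

8.0 dB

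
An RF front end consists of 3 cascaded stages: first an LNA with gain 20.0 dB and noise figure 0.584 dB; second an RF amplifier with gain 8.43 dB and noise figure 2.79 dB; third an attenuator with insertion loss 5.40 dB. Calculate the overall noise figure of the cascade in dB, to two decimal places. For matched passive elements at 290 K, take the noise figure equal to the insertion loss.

Convert to linear (a loss of L dB is a gain of −L dB): F_i = 10^(NF_i/10), G_i = 10^(G_i,dB/10)
  Stage 1: F_1 = 10^(0.584/10) = 1.144, G_1 = 10^(20.0/10) = 100.0
  Stage 2: F_2 = 10^(2.79/10) = 1.901, G_2 = 10^(8.43/10) = 6.966
  Stage 3: F_3 = 10^(5.40/10) = 3.467, G_3 = 10^(−5.40/10) = 0.2884
Friis cascade:
  F = 1.144 + (1.901 − 1)/100.0 + (3.467 − 1)/696.6 = 1.156
NF = 10 log₁₀(1.156) = 0.63 dB

0.63 dB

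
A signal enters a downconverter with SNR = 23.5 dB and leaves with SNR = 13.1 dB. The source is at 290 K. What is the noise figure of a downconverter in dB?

NF (dB) = SNR_in(dB) − SNR_out(dB) when the source is at T₀
NF = 23.5 − 13.1 = 10.4 dB

10.4 dB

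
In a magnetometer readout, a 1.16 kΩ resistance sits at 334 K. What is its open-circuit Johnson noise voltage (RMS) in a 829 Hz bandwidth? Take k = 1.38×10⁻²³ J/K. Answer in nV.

133 nV

V_n = √(4kTRB)
4kTRB = 4 × 1.38×10⁻²³ × 334 × 1.16×10³ × 8.29×10² = 1.77×10⁻¹⁴ V²
V_n = √(1.77×10⁻¹⁴) = 1.33×10⁻⁷ V = 133 nV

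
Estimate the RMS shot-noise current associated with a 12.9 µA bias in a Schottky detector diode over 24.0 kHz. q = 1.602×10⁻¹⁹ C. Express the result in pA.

I_n = √(2qI·B)
2qI·B = 2 × 1.602×10⁻¹⁹ × 1.29×10⁻⁵ × 2.40×10⁴ = 9.92×10⁻²⁰ A²
I_n = √(9.92×10⁻²⁰) = 3.15×10⁻¹⁰ A = 315 pA

315 pA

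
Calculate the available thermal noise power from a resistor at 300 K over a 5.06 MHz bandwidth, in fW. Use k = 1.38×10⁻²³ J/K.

20.9 fW

P_n = kTB = 1.38×10⁻²³ × 300 × 5.06×10⁶ = 2.09×10⁻¹⁴ W = 20.9 fW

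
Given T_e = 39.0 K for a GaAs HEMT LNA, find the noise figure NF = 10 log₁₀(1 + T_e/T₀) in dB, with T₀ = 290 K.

F = 1 + T_e/T₀ = 1 + 39.0/290 = 1.13448
NF = 10 log₁₀(1.13448) = 0.548 dB

0.548 dB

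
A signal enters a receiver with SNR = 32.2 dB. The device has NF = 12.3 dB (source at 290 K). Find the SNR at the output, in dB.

19.9 dB

By definition F = SNR_in/SNR_out, so in dB: SNR_out = SNR_in − NF
SNR_out = 32.2 − 12.3 = 19.9 dB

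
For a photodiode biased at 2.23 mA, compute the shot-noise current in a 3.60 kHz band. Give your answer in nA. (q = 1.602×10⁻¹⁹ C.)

1.60 nA

I_n = √(2qI·B)
2qI·B = 2 × 1.602×10⁻¹⁹ × 2.23×10⁻³ × 3.60×10³ = 2.57×10⁻¹⁸ A²
I_n = √(2.57×10⁻¹⁸) = 1.60×10⁻⁹ A = 1.60 nA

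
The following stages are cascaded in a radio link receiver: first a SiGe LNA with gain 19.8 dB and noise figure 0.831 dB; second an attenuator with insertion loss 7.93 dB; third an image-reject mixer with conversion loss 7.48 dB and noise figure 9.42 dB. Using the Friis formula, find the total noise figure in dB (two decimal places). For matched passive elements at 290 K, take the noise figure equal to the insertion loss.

2.48 dB

Convert to linear (a loss of L dB is a gain of −L dB): F_i = 10^(NF_i/10), G_i = 10^(G_i,dB/10)
  Stage 1: F_1 = 10^(0.831/10) = 1.211, G_1 = 10^(19.8/10) = 95.50
  Stage 2: F_2 = 10^(7.93/10) = 6.209, G_2 = 10^(−7.93/10) = 0.1611
  Stage 3: F_3 = 10^(9.42/10) = 8.750, G_3 = 10^(−7.48/10) = 0.1786
Friis cascade:
  F = 1.211 + (6.209 − 1)/95.50 + (8.750 − 1)/15.38 = 1.769
NF = 10 log₁₀(1.769) = 2.48 dB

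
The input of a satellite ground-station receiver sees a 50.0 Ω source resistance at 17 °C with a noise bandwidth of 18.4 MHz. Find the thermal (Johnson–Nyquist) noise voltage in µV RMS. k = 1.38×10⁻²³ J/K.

T = 17 °C + 273.15 = 290.15 K
V_n = √(4kTRB)
4kTRB = 4 × 1.38×10⁻²³ × 290.15 × 5.00×10¹ × 1.84×10⁷ = 1.47×10⁻¹¹ V²
V_n = √(1.47×10⁻¹¹) = 3.84×10⁻⁶ V = 3.84 µV

3.84 µV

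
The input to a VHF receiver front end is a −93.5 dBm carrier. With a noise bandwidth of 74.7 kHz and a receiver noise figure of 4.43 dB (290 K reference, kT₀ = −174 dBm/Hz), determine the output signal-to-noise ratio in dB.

27.3 dB

Noise floor: N = −174 + 10 log₁₀(B) + NF
10 log₁₀(7.47×10⁴) = 48.73 dB
N = −174 + 48.73 + 4.43 = −120.84 dBm
SNR = P_sig − N = −93.5 − (−120.84) = 27.34 dB → 27.3 dB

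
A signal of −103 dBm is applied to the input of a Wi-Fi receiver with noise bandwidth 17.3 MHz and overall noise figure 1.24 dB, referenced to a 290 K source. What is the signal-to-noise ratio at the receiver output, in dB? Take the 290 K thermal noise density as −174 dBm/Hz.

Noise floor: N = −174 + 10 log₁₀(B) + NF
10 log₁₀(1.73×10⁷) = 72.38 dB
N = −174 + 72.38 + 1.24 = −100.38 dBm
SNR = P_sig − N = −103 − (−100.38) = −2.62 dB → −2.6 dB

−2.6 dB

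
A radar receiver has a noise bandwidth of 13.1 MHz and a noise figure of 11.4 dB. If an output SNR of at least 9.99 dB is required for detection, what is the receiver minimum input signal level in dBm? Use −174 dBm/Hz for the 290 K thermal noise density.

−81.4 dBm

Sensitivity = −174 + 10 log₁₀(B) + NF + SNR_min
= −174 + 71.17 + 11.4 + 9.99
= −81.44 dBm → −81.4 dBm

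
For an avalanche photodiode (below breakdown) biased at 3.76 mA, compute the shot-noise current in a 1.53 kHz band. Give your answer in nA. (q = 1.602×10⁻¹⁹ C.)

I_n = √(2qI·B)
2qI·B = 2 × 1.602×10⁻¹⁹ × 3.76×10⁻³ × 1.53×10³ = 1.84×10⁻¹⁸ A²
I_n = √(1.84×10⁻¹⁸) = 1.36×10⁻⁹ A = 1.36 nA

1.36 nA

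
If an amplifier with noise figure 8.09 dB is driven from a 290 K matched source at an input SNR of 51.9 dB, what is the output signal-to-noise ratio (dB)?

43.81 dB

By definition F = SNR_in/SNR_out, so in dB: SNR_out = SNR_in − NF
SNR_out = 51.9 − 8.09 = 43.81 dB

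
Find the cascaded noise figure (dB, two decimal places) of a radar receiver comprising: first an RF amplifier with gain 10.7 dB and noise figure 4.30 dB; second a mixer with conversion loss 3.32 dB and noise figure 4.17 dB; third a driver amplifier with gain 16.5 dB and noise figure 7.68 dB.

5.70 dB

Convert to linear (a loss of L dB is a gain of −L dB): F_i = 10^(NF_i/10), G_i = 10^(G_i,dB/10)
  Stage 1: F_1 = 10^(4.30/10) = 2.692, G_1 = 10^(10.7/10) = 11.75
  Stage 2: F_2 = 10^(4.17/10) = 2.612, G_2 = 10^(−3.32/10) = 0.4656
  Stage 3: F_3 = 10^(7.68/10) = 5.861, G_3 = 10^(16.5/10) = 44.67
Friis cascade:
  F = 2.692 + (2.612 − 1)/11.75 + (5.861 − 1)/5.470 = 3.717
NF = 10 log₁₀(3.717) = 5.70 dB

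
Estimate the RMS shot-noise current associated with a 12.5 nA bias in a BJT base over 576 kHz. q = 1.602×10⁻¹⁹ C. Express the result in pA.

48.0 pA

I_n = √(2qI·B)
2qI·B = 2 × 1.602×10⁻¹⁹ × 1.25×10⁻⁸ × 5.76×10⁵ = 2.31×10⁻²¹ A²
I_n = √(2.31×10⁻²¹) = 4.80×10⁻¹¹ A = 48.0 pA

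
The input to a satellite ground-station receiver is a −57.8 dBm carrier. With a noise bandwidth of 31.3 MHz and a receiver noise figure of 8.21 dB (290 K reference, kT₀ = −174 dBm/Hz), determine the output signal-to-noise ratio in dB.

33.0 dB

Noise floor: N = −174 + 10 log₁₀(B) + NF
10 log₁₀(3.13×10⁷) = 74.96 dB
N = −174 + 74.96 + 8.21 = −90.83 dBm
SNR = P_sig − N = −57.8 − (−90.83) = 33.03 dB → 33.0 dB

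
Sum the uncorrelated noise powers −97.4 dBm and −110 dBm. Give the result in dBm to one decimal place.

−97.2 dBm

Convert to linear, add, convert back:
P₁ = 1.82×10⁻¹³ W, P₂ = 1.00×10⁻¹⁴ W
P_tot = 1.92×10⁻¹³ W → 10 log₁₀(P_tot / 10⁻³) = −97.2 dBm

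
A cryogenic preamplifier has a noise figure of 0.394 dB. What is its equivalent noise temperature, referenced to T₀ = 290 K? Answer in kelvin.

27.5 K

F = 10^(0.394/10) = 1.09496
T_e = (F − 1)·T₀ = (1.09496 − 1) × 290 = 27.5 K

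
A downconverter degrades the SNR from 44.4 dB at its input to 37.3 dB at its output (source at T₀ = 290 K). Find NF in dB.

NF (dB) = SNR_in(dB) − SNR_out(dB) when the source is at T₀
NF = 44.4 − 37.3 = 7.1 dB

7.1 dB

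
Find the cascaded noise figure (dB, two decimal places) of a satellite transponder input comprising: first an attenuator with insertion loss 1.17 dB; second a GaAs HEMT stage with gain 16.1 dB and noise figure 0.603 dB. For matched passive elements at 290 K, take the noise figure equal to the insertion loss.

1.77 dB

Convert to linear (a loss of L dB is a gain of −L dB): F_i = 10^(NF_i/10), G_i = 10^(G_i,dB/10)
  Stage 1: F_1 = 10^(1.17/10) = 1.309, G_1 = 10^(−1.17/10) = 0.7638
  Stage 2: F_2 = 10^(0.603/10) = 1.149, G_2 = 10^(16.1/10) = 40.74
Friis cascade:
  F = 1.309 + (1.149 − 1)/0.7638 = 1.504
NF = 10 log₁₀(1.504) = 1.77 dB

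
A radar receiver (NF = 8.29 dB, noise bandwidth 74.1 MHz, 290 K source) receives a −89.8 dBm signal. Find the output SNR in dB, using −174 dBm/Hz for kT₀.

Noise floor: N = −174 + 10 log₁₀(B) + NF
10 log₁₀(7.41×10⁷) = 78.7 dB
N = −174 + 78.7 + 8.29 = −87.01 dBm
SNR = P_sig − N = −89.8 − (−87.01) = −2.79 dB → −2.8 dB

−2.8 dB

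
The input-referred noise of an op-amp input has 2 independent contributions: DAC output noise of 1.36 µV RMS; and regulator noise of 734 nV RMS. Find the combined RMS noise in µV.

Uncorrelated sources add in power (mean-square): V_tot = √(ΣV_i²)
V_tot = √[(1.36×10⁻⁶)² + (7.34×10⁻⁷)²] = 1.55×10⁻⁶ V = 1.55 µV

1.55 µV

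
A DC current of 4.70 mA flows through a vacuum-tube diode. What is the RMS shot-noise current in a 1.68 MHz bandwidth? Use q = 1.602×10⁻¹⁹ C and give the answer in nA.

50.3 nA

I_n = √(2qI·B)
2qI·B = 2 × 1.602×10⁻¹⁹ × 4.70×10⁻³ × 1.68×10⁶ = 2.53×10⁻¹⁵ A²
I_n = √(2.53×10⁻¹⁵) = 5.03×10⁻⁸ A = 50.3 nA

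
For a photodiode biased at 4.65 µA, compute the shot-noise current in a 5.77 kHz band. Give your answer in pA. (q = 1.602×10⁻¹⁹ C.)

I_n = √(2qI·B)
2qI·B = 2 × 1.602×10⁻¹⁹ × 4.65×10⁻⁶ × 5.77×10³ = 8.60×10⁻²¹ A²
I_n = √(8.60×10⁻²¹) = 9.27×10⁻¹¹ A = 92.7 pA

92.7 pA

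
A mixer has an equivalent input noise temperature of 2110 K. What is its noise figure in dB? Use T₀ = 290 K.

9.18 dB

F = 1 + T_e/T₀ = 1 + 2110/290 = 8.27586
NF = 10 log₁₀(8.27586) = 9.18 dB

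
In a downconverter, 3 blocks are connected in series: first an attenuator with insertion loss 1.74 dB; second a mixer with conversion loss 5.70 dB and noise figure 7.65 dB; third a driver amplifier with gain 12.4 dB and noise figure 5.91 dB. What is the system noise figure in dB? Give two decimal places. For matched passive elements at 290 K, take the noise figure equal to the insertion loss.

13.94 dB

Convert to linear (a loss of L dB is a gain of −L dB): F_i = 10^(NF_i/10), G_i = 10^(G_i,dB/10)
  Stage 1: F_1 = 10^(1.74/10) = 1.493, G_1 = 10^(−1.74/10) = 0.6699
  Stage 2: F_2 = 10^(7.65/10) = 5.821, G_2 = 10^(−5.70/10) = 0.2692
  Stage 3: F_3 = 10^(5.91/10) = 3.899, G_3 = 10^(12.4/10) = 17.38
Friis cascade:
  F = 1.493 + (5.821 − 1)/0.6699 + (3.899 − 1)/0.1803 = 24.77
NF = 10 log₁₀(24.77) = 13.94 dB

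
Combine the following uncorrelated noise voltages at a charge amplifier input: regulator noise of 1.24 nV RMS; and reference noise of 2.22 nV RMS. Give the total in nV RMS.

Uncorrelated sources add in power (mean-square): V_tot = √(ΣV_i²)
V_tot = √[(1.24×10⁻⁹)² + (2.22×10⁻⁹)²] = 2.54×10⁻⁹ V = 2.54 nV

2.54 nV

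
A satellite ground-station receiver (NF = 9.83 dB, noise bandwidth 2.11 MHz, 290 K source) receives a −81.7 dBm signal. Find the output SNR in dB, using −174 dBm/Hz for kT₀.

19.2 dB

Noise floor: N = −174 + 10 log₁₀(B) + NF
10 log₁₀(2.11×10⁶) = 63.24 dB
N = −174 + 63.24 + 9.83 = −100.93 dBm
SNR = P_sig − N = −81.7 − (−100.93) = 19.23 dB → 19.2 dB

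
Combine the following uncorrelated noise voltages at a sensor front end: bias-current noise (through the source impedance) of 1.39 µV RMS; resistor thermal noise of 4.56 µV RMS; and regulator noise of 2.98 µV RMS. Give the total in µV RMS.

Uncorrelated sources add in power (mean-square): V_tot = √(ΣV_i²)
V_tot = √[(1.39×10⁻⁶)² + (4.56×10⁻⁶)² + (2.98×10⁻⁶)²] = 5.62×10⁻⁶ V = 5.62 µV

5.62 µV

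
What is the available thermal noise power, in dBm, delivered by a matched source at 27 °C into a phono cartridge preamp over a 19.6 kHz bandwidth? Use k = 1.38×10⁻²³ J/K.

T = 27 °C + 273.15 = 300.15 K
P_n = kTB = 1.38×10⁻²³ × 300.15 × 1.96×10⁴ = 8.12×10⁻¹⁷ W
In dBm: 10 log₁₀(8.12×10⁻¹⁷ / 10⁻³) = −130.9 dBm

−130.9 dBm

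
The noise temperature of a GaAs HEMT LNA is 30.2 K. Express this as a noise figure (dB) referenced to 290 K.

0.430 dB

F = 1 + T_e/T₀ = 1 + 30.2/290 = 1.10414
NF = 10 log₁₀(1.10414) = 0.430 dB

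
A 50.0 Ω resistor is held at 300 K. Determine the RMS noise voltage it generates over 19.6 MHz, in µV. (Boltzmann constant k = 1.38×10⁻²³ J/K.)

4.03 µV

V_n = √(4kTRB)
4kTRB = 4 × 1.38×10⁻²³ × 300 × 5.00×10¹ × 1.96×10⁷ = 1.62×10⁻¹¹ V²
V_n = √(1.62×10⁻¹¹) = 4.03×10⁻⁶ V = 4.03 µV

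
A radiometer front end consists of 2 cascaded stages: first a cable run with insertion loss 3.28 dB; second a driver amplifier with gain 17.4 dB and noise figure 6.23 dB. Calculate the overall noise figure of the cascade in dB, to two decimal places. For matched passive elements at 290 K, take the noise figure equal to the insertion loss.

Convert to linear (a loss of L dB is a gain of −L dB): F_i = 10^(NF_i/10), G_i = 10^(G_i,dB/10)
  Stage 1: F_1 = 10^(3.28/10) = 2.128, G_1 = 10^(−3.28/10) = 0.4699
  Stage 2: F_2 = 10^(6.23/10) = 4.198, G_2 = 10^(17.4/10) = 54.95
Friis cascade:
  F = 2.128 + (4.198 − 1)/0.4699 = 8.933
NF = 10 log₁₀(8.933) = 9.51 dB

9.51 dB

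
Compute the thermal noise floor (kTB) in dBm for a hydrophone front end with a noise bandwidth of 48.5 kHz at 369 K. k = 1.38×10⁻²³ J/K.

P_n = kTB = 1.38×10⁻²³ × 369 × 4.85×10⁴ = 2.47×10⁻¹⁶ W
In dBm: 10 log₁₀(2.47×10⁻¹⁶ / 10⁻³) = −126.1 dBm

−126.1 dBm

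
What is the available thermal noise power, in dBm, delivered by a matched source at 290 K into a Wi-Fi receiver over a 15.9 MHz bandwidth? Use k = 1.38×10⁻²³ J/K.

−102.0 dBm

P_n = kTB = 1.38×10⁻²³ × 290 × 1.59×10⁷ = 6.36×10⁻¹⁴ W
In dBm: 10 log₁₀(6.36×10⁻¹⁴ / 10⁻³) = −102.0 dBm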